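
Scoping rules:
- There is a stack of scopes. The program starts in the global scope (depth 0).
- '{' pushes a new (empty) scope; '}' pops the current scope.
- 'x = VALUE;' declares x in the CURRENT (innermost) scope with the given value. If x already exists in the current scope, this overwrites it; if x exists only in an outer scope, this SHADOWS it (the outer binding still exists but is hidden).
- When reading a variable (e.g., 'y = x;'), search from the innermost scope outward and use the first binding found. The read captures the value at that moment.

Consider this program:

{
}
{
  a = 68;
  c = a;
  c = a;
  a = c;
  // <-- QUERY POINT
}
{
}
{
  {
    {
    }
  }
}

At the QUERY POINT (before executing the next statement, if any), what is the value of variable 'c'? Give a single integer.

Step 1: enter scope (depth=1)
Step 2: exit scope (depth=0)
Step 3: enter scope (depth=1)
Step 4: declare a=68 at depth 1
Step 5: declare c=(read a)=68 at depth 1
Step 6: declare c=(read a)=68 at depth 1
Step 7: declare a=(read c)=68 at depth 1
Visible at query point: a=68 c=68

Answer: 68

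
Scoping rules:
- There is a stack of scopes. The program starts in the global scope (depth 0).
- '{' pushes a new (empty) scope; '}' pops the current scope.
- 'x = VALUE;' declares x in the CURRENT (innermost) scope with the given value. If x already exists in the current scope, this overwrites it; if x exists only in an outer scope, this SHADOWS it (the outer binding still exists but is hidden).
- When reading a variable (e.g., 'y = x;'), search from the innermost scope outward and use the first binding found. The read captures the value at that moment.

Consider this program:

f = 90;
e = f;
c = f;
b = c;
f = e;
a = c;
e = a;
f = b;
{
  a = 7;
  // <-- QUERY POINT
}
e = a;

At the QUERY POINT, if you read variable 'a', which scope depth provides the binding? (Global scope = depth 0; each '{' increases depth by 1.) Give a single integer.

Answer: 1

Derivation:
Step 1: declare f=90 at depth 0
Step 2: declare e=(read f)=90 at depth 0
Step 3: declare c=(read f)=90 at depth 0
Step 4: declare b=(read c)=90 at depth 0
Step 5: declare f=(read e)=90 at depth 0
Step 6: declare a=(read c)=90 at depth 0
Step 7: declare e=(read a)=90 at depth 0
Step 8: declare f=(read b)=90 at depth 0
Step 9: enter scope (depth=1)
Step 10: declare a=7 at depth 1
Visible at query point: a=7 b=90 c=90 e=90 f=90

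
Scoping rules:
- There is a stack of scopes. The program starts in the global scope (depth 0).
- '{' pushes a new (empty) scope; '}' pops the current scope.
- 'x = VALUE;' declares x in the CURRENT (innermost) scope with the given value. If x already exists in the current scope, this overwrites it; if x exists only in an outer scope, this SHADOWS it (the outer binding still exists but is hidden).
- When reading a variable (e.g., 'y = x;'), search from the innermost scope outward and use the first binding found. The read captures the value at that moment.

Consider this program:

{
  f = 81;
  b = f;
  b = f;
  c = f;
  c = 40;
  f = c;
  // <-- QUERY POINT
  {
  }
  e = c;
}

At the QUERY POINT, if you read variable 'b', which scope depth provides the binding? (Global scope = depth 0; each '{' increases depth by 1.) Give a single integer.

Step 1: enter scope (depth=1)
Step 2: declare f=81 at depth 1
Step 3: declare b=(read f)=81 at depth 1
Step 4: declare b=(read f)=81 at depth 1
Step 5: declare c=(read f)=81 at depth 1
Step 6: declare c=40 at depth 1
Step 7: declare f=(read c)=40 at depth 1
Visible at query point: b=81 c=40 f=40

Answer: 1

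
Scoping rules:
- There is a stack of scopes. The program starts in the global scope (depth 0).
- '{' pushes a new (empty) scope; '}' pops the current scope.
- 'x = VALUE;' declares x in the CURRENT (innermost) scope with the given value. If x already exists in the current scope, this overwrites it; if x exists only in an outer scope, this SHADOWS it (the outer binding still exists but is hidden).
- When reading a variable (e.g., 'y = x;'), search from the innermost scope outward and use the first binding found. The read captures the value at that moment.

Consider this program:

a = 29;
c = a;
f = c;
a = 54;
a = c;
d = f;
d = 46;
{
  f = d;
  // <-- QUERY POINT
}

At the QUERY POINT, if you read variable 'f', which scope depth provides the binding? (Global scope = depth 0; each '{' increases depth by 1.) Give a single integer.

Step 1: declare a=29 at depth 0
Step 2: declare c=(read a)=29 at depth 0
Step 3: declare f=(read c)=29 at depth 0
Step 4: declare a=54 at depth 0
Step 5: declare a=(read c)=29 at depth 0
Step 6: declare d=(read f)=29 at depth 0
Step 7: declare d=46 at depth 0
Step 8: enter scope (depth=1)
Step 9: declare f=(read d)=46 at depth 1
Visible at query point: a=29 c=29 d=46 f=46

Answer: 1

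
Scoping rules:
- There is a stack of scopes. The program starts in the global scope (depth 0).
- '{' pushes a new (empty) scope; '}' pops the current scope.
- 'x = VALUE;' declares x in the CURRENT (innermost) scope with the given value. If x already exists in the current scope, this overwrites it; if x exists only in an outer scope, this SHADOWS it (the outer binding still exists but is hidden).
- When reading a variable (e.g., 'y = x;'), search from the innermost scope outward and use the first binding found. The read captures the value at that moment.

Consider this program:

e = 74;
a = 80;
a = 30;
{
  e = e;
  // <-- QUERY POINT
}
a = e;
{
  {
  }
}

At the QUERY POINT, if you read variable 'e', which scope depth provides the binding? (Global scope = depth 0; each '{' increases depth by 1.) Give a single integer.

Step 1: declare e=74 at depth 0
Step 2: declare a=80 at depth 0
Step 3: declare a=30 at depth 0
Step 4: enter scope (depth=1)
Step 5: declare e=(read e)=74 at depth 1
Visible at query point: a=30 e=74

Answer: 1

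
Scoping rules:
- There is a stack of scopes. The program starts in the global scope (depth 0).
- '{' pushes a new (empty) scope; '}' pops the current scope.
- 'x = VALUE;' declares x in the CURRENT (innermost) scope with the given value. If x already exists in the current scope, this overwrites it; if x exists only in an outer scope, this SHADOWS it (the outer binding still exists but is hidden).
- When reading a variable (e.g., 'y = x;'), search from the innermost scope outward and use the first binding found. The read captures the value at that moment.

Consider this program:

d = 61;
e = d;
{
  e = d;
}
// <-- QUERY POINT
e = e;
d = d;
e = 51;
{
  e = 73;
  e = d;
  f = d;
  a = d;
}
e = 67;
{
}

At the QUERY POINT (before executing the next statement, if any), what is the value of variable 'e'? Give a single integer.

Step 1: declare d=61 at depth 0
Step 2: declare e=(read d)=61 at depth 0
Step 3: enter scope (depth=1)
Step 4: declare e=(read d)=61 at depth 1
Step 5: exit scope (depth=0)
Visible at query point: d=61 e=61

Answer: 61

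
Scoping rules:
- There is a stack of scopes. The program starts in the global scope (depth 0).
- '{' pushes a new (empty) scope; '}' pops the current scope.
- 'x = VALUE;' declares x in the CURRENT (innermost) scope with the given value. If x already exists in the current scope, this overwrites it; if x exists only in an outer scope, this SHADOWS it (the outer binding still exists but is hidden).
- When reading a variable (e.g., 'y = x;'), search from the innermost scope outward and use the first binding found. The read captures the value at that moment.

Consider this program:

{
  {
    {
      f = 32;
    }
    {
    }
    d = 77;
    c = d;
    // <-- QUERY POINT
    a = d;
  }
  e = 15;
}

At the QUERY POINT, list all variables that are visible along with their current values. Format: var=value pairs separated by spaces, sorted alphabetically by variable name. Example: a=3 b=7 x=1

Step 1: enter scope (depth=1)
Step 2: enter scope (depth=2)
Step 3: enter scope (depth=3)
Step 4: declare f=32 at depth 3
Step 5: exit scope (depth=2)
Step 6: enter scope (depth=3)
Step 7: exit scope (depth=2)
Step 8: declare d=77 at depth 2
Step 9: declare c=(read d)=77 at depth 2
Visible at query point: c=77 d=77

Answer: c=77 d=77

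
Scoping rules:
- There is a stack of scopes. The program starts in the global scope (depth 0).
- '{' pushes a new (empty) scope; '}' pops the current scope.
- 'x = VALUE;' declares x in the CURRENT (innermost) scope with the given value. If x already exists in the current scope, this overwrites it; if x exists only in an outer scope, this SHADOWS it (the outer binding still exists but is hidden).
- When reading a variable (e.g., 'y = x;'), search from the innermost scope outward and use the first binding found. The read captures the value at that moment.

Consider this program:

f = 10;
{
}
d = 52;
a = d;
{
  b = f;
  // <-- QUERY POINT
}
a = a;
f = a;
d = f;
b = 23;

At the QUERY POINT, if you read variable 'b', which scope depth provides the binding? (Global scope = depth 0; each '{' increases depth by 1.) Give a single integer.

Step 1: declare f=10 at depth 0
Step 2: enter scope (depth=1)
Step 3: exit scope (depth=0)
Step 4: declare d=52 at depth 0
Step 5: declare a=(read d)=52 at depth 0
Step 6: enter scope (depth=1)
Step 7: declare b=(read f)=10 at depth 1
Visible at query point: a=52 b=10 d=52 f=10

Answer: 1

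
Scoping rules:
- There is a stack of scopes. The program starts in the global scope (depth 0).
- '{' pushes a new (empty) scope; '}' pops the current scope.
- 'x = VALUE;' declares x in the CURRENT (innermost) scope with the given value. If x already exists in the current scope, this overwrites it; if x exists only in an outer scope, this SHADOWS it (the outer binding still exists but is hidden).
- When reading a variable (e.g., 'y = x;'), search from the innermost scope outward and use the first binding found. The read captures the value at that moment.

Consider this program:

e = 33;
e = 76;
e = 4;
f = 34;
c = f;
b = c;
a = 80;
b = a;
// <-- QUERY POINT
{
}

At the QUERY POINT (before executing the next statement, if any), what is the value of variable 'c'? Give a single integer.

Step 1: declare e=33 at depth 0
Step 2: declare e=76 at depth 0
Step 3: declare e=4 at depth 0
Step 4: declare f=34 at depth 0
Step 5: declare c=(read f)=34 at depth 0
Step 6: declare b=(read c)=34 at depth 0
Step 7: declare a=80 at depth 0
Step 8: declare b=(read a)=80 at depth 0
Visible at query point: a=80 b=80 c=34 e=4 f=34

Answer: 34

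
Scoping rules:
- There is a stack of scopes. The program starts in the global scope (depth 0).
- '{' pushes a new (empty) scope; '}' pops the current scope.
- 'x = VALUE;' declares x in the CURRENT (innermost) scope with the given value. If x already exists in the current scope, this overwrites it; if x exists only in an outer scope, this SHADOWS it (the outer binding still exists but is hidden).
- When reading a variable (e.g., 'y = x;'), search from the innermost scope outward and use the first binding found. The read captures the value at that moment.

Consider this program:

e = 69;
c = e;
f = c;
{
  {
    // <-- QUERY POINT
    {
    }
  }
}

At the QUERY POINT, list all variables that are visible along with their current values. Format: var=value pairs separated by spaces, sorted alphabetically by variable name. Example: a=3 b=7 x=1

Step 1: declare e=69 at depth 0
Step 2: declare c=(read e)=69 at depth 0
Step 3: declare f=(read c)=69 at depth 0
Step 4: enter scope (depth=1)
Step 5: enter scope (depth=2)
Visible at query point: c=69 e=69 f=69

Answer: c=69 e=69 f=69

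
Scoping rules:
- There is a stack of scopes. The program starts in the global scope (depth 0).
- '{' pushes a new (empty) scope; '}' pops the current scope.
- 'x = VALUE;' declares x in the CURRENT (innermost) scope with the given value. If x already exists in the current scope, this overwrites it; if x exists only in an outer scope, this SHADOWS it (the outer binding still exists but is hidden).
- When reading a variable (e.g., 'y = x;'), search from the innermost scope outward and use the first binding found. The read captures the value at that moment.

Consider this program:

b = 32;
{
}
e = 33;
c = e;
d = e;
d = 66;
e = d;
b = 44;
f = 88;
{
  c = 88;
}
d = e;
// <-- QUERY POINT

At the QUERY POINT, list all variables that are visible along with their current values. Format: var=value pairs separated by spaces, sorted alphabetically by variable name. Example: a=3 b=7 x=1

Step 1: declare b=32 at depth 0
Step 2: enter scope (depth=1)
Step 3: exit scope (depth=0)
Step 4: declare e=33 at depth 0
Step 5: declare c=(read e)=33 at depth 0
Step 6: declare d=(read e)=33 at depth 0
Step 7: declare d=66 at depth 0
Step 8: declare e=(read d)=66 at depth 0
Step 9: declare b=44 at depth 0
Step 10: declare f=88 at depth 0
Step 11: enter scope (depth=1)
Step 12: declare c=88 at depth 1
Step 13: exit scope (depth=0)
Step 14: declare d=(read e)=66 at depth 0
Visible at query point: b=44 c=33 d=66 e=66 f=88

Answer: b=44 c=33 d=66 e=66 f=88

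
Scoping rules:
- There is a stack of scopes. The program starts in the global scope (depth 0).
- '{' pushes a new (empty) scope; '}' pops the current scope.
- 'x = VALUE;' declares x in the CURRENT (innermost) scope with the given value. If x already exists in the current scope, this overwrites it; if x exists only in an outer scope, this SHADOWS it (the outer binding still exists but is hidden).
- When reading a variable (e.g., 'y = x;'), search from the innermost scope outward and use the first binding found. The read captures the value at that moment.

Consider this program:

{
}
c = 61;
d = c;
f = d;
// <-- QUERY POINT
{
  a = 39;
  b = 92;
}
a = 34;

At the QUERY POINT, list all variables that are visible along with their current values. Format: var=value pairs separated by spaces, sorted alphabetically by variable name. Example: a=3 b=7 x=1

Answer: c=61 d=61 f=61

Derivation:
Step 1: enter scope (depth=1)
Step 2: exit scope (depth=0)
Step 3: declare c=61 at depth 0
Step 4: declare d=(read c)=61 at depth 0
Step 5: declare f=(read d)=61 at depth 0
Visible at query point: c=61 d=61 f=61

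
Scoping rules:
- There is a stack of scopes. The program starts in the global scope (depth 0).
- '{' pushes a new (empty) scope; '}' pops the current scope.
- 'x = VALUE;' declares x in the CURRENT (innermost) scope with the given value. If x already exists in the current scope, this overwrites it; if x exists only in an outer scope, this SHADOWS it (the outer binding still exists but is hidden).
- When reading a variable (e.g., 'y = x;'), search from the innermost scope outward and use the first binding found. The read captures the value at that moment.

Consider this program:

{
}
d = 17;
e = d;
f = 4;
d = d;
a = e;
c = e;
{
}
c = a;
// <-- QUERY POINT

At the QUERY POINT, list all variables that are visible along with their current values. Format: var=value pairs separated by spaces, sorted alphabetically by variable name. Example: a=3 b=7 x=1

Answer: a=17 c=17 d=17 e=17 f=4

Derivation:
Step 1: enter scope (depth=1)
Step 2: exit scope (depth=0)
Step 3: declare d=17 at depth 0
Step 4: declare e=(read d)=17 at depth 0
Step 5: declare f=4 at depth 0
Step 6: declare d=(read d)=17 at depth 0
Step 7: declare a=(read e)=17 at depth 0
Step 8: declare c=(read e)=17 at depth 0
Step 9: enter scope (depth=1)
Step 10: exit scope (depth=0)
Step 11: declare c=(read a)=17 at depth 0
Visible at query point: a=17 c=17 d=17 e=17 f=4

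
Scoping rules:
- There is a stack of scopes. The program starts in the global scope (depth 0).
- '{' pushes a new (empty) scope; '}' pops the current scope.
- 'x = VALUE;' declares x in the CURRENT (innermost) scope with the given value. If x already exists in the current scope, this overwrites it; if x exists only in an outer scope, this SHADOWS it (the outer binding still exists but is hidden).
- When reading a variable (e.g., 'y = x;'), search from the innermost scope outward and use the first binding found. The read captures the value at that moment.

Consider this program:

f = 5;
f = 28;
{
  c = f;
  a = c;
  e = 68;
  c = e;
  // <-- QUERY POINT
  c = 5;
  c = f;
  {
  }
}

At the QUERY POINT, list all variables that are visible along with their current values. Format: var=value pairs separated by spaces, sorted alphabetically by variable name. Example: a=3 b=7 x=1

Answer: a=28 c=68 e=68 f=28

Derivation:
Step 1: declare f=5 at depth 0
Step 2: declare f=28 at depth 0
Step 3: enter scope (depth=1)
Step 4: declare c=(read f)=28 at depth 1
Step 5: declare a=(read c)=28 at depth 1
Step 6: declare e=68 at depth 1
Step 7: declare c=(read e)=68 at depth 1
Visible at query point: a=28 c=68 e=68 f=28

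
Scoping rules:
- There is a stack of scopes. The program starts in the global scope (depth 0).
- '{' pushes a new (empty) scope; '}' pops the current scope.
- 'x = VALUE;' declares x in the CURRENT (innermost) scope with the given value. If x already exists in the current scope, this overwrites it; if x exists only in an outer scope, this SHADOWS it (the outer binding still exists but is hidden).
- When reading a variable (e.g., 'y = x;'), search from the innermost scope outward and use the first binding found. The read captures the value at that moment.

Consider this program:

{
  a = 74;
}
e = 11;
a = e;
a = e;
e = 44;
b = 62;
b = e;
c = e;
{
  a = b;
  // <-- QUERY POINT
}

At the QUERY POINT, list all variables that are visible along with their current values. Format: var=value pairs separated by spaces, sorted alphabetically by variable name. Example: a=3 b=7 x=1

Step 1: enter scope (depth=1)
Step 2: declare a=74 at depth 1
Step 3: exit scope (depth=0)
Step 4: declare e=11 at depth 0
Step 5: declare a=(read e)=11 at depth 0
Step 6: declare a=(read e)=11 at depth 0
Step 7: declare e=44 at depth 0
Step 8: declare b=62 at depth 0
Step 9: declare b=(read e)=44 at depth 0
Step 10: declare c=(read e)=44 at depth 0
Step 11: enter scope (depth=1)
Step 12: declare a=(read b)=44 at depth 1
Visible at query point: a=44 b=44 c=44 e=44

Answer: a=44 b=44 c=44 e=44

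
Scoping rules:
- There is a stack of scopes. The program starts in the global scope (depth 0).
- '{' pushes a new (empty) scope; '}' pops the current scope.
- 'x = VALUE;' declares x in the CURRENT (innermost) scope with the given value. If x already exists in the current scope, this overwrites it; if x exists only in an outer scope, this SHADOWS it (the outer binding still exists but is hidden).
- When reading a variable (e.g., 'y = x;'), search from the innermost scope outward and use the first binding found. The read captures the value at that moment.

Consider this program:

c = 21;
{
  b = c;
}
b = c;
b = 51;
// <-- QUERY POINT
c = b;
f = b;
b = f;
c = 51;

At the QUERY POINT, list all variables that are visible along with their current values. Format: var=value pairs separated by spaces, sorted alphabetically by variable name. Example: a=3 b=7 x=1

Answer: b=51 c=21

Derivation:
Step 1: declare c=21 at depth 0
Step 2: enter scope (depth=1)
Step 3: declare b=(read c)=21 at depth 1
Step 4: exit scope (depth=0)
Step 5: declare b=(read c)=21 at depth 0
Step 6: declare b=51 at depth 0
Visible at query point: b=51 c=21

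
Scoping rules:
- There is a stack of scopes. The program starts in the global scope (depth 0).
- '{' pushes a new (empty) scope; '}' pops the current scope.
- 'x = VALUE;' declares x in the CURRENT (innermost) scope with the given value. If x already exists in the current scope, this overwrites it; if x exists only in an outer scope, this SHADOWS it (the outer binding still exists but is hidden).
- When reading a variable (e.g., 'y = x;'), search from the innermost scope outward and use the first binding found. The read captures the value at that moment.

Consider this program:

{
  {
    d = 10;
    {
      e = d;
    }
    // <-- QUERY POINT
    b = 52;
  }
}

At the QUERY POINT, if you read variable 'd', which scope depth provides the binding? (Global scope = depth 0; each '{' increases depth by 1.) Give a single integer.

Step 1: enter scope (depth=1)
Step 2: enter scope (depth=2)
Step 3: declare d=10 at depth 2
Step 4: enter scope (depth=3)
Step 5: declare e=(read d)=10 at depth 3
Step 6: exit scope (depth=2)
Visible at query point: d=10

Answer: 2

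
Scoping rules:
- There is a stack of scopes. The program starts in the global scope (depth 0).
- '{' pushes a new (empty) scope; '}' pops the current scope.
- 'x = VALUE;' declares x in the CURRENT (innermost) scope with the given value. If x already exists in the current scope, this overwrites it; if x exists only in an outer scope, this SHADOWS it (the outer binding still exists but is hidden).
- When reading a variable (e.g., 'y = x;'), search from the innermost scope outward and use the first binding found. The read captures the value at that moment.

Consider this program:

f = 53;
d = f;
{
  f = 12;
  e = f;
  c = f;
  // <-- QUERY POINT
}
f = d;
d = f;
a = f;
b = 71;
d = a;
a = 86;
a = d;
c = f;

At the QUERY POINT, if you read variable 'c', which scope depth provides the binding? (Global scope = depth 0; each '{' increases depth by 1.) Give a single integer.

Step 1: declare f=53 at depth 0
Step 2: declare d=(read f)=53 at depth 0
Step 3: enter scope (depth=1)
Step 4: declare f=12 at depth 1
Step 5: declare e=(read f)=12 at depth 1
Step 6: declare c=(read f)=12 at depth 1
Visible at query point: c=12 d=53 e=12 f=12

Answer: 1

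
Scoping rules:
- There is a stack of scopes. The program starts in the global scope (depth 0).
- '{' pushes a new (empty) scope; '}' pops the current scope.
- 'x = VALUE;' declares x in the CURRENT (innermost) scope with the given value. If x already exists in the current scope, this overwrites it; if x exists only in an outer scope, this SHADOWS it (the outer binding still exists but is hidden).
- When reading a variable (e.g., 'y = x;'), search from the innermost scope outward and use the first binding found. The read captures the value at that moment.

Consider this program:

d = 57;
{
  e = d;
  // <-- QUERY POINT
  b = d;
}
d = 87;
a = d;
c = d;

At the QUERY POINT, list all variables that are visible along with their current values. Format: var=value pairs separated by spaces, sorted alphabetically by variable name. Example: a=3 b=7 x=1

Answer: d=57 e=57

Derivation:
Step 1: declare d=57 at depth 0
Step 2: enter scope (depth=1)
Step 3: declare e=(read d)=57 at depth 1
Visible at query point: d=57 e=57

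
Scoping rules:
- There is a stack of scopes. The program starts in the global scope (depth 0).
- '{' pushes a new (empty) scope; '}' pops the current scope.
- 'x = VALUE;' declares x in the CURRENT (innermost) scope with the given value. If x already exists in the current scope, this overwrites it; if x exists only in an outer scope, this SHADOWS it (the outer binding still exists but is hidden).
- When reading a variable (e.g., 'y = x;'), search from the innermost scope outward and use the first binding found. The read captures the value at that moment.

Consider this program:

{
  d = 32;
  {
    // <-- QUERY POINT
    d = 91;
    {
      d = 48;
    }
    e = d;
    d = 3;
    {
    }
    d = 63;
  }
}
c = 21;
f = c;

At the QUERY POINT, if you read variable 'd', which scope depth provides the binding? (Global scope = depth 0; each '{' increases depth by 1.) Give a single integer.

Answer: 1

Derivation:
Step 1: enter scope (depth=1)
Step 2: declare d=32 at depth 1
Step 3: enter scope (depth=2)
Visible at query point: d=32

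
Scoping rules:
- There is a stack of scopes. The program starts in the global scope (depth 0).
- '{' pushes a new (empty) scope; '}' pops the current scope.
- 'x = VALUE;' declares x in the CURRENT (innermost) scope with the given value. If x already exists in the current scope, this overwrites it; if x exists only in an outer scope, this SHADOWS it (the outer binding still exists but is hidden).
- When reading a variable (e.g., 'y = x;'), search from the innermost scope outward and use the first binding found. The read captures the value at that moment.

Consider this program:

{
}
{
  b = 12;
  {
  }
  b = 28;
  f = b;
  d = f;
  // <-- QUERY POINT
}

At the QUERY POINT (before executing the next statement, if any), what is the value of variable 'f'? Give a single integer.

Answer: 28

Derivation:
Step 1: enter scope (depth=1)
Step 2: exit scope (depth=0)
Step 3: enter scope (depth=1)
Step 4: declare b=12 at depth 1
Step 5: enter scope (depth=2)
Step 6: exit scope (depth=1)
Step 7: declare b=28 at depth 1
Step 8: declare f=(read b)=28 at depth 1
Step 9: declare d=(read f)=28 at depth 1
Visible at query point: b=28 d=28 f=28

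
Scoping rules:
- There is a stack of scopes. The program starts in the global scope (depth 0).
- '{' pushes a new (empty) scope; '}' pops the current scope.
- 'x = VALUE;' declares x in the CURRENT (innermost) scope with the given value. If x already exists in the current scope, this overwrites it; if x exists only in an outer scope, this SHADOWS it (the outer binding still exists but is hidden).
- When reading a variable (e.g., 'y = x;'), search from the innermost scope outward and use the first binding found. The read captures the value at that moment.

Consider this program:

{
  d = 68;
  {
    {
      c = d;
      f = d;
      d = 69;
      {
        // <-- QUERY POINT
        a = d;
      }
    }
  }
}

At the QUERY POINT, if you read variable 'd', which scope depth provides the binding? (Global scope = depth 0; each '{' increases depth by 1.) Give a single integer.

Answer: 3

Derivation:
Step 1: enter scope (depth=1)
Step 2: declare d=68 at depth 1
Step 3: enter scope (depth=2)
Step 4: enter scope (depth=3)
Step 5: declare c=(read d)=68 at depth 3
Step 6: declare f=(read d)=68 at depth 3
Step 7: declare d=69 at depth 3
Step 8: enter scope (depth=4)
Visible at query point: c=68 d=69 f=68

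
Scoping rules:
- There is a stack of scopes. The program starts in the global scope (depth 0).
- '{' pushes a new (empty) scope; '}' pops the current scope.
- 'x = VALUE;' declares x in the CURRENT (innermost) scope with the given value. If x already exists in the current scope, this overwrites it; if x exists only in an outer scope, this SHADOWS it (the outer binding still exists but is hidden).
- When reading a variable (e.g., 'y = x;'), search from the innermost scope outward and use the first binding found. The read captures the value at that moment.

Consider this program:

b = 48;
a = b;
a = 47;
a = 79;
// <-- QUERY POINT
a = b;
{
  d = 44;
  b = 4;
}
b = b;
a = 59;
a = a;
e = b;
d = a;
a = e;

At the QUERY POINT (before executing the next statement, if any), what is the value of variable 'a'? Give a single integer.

Answer: 79

Derivation:
Step 1: declare b=48 at depth 0
Step 2: declare a=(read b)=48 at depth 0
Step 3: declare a=47 at depth 0
Step 4: declare a=79 at depth 0
Visible at query point: a=79 b=48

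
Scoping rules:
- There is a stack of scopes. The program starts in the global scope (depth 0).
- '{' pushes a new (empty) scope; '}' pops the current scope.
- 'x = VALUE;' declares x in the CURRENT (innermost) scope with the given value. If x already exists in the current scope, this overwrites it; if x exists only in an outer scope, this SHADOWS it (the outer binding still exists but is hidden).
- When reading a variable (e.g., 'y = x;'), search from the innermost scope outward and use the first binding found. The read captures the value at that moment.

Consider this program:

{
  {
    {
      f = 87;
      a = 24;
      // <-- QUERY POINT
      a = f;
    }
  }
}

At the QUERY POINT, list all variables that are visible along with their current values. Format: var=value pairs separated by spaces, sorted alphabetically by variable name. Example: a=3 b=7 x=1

Answer: a=24 f=87

Derivation:
Step 1: enter scope (depth=1)
Step 2: enter scope (depth=2)
Step 3: enter scope (depth=3)
Step 4: declare f=87 at depth 3
Step 5: declare a=24 at depth 3
Visible at query point: a=24 f=87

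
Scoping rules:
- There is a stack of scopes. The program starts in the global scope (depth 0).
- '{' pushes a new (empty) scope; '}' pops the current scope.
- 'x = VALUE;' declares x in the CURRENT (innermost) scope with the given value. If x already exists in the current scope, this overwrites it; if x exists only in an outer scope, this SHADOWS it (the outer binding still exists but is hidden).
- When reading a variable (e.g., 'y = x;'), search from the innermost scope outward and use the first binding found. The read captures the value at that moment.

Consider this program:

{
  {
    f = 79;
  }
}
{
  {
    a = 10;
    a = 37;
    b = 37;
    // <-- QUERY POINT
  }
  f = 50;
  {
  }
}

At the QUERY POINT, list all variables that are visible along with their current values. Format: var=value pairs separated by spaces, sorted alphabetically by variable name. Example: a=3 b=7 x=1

Answer: a=37 b=37

Derivation:
Step 1: enter scope (depth=1)
Step 2: enter scope (depth=2)
Step 3: declare f=79 at depth 2
Step 4: exit scope (depth=1)
Step 5: exit scope (depth=0)
Step 6: enter scope (depth=1)
Step 7: enter scope (depth=2)
Step 8: declare a=10 at depth 2
Step 9: declare a=37 at depth 2
Step 10: declare b=37 at depth 2
Visible at query point: a=37 b=37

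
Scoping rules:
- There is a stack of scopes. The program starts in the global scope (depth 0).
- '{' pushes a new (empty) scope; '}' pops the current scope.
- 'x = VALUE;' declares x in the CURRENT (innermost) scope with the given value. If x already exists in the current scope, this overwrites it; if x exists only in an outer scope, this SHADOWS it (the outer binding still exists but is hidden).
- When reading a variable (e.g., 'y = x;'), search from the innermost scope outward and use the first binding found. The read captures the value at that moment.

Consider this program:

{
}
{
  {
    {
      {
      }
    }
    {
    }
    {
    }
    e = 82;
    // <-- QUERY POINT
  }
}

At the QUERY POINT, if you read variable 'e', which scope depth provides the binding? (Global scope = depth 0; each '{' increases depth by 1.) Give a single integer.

Answer: 2

Derivation:
Step 1: enter scope (depth=1)
Step 2: exit scope (depth=0)
Step 3: enter scope (depth=1)
Step 4: enter scope (depth=2)
Step 5: enter scope (depth=3)
Step 6: enter scope (depth=4)
Step 7: exit scope (depth=3)
Step 8: exit scope (depth=2)
Step 9: enter scope (depth=3)
Step 10: exit scope (depth=2)
Step 11: enter scope (depth=3)
Step 12: exit scope (depth=2)
Step 13: declare e=82 at depth 2
Visible at query point: e=82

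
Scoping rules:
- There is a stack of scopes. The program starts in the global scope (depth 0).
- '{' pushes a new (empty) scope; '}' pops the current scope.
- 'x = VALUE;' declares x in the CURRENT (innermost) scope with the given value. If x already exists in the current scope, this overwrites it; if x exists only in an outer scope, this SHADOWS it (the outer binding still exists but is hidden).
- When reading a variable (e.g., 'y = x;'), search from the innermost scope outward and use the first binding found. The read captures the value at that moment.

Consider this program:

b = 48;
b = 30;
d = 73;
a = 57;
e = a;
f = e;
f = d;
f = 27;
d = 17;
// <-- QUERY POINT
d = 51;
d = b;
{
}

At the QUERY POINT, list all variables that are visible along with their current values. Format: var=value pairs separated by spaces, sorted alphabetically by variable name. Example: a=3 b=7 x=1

Answer: a=57 b=30 d=17 e=57 f=27

Derivation:
Step 1: declare b=48 at depth 0
Step 2: declare b=30 at depth 0
Step 3: declare d=73 at depth 0
Step 4: declare a=57 at depth 0
Step 5: declare e=(read a)=57 at depth 0
Step 6: declare f=(read e)=57 at depth 0
Step 7: declare f=(read d)=73 at depth 0
Step 8: declare f=27 at depth 0
Step 9: declare d=17 at depth 0
Visible at query point: a=57 b=30 d=17 e=57 f=27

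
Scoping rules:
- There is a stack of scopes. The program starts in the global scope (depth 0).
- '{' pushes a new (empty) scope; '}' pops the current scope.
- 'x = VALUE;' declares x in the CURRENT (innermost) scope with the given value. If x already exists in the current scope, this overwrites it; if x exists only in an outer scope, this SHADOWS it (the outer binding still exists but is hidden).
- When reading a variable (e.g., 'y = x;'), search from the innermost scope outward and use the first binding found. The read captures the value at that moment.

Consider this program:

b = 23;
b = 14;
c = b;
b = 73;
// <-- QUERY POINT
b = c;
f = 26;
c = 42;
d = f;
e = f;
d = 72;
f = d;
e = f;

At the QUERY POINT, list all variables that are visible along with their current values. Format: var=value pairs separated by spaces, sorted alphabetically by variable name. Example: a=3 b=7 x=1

Step 1: declare b=23 at depth 0
Step 2: declare b=14 at depth 0
Step 3: declare c=(read b)=14 at depth 0
Step 4: declare b=73 at depth 0
Visible at query point: b=73 c=14

Answer: b=73 c=14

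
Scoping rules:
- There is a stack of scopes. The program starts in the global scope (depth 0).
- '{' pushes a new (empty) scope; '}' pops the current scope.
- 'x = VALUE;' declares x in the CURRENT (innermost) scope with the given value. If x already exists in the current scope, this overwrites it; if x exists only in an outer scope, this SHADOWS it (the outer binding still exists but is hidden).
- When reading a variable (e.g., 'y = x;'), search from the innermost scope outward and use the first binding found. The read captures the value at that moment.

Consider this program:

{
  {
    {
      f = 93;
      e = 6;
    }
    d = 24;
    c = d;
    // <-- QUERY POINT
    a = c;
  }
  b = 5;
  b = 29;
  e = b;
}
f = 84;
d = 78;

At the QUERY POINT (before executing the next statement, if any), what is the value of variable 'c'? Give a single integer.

Step 1: enter scope (depth=1)
Step 2: enter scope (depth=2)
Step 3: enter scope (depth=3)
Step 4: declare f=93 at depth 3
Step 5: declare e=6 at depth 3
Step 6: exit scope (depth=2)
Step 7: declare d=24 at depth 2
Step 8: declare c=(read d)=24 at depth 2
Visible at query point: c=24 d=24

Answer: 24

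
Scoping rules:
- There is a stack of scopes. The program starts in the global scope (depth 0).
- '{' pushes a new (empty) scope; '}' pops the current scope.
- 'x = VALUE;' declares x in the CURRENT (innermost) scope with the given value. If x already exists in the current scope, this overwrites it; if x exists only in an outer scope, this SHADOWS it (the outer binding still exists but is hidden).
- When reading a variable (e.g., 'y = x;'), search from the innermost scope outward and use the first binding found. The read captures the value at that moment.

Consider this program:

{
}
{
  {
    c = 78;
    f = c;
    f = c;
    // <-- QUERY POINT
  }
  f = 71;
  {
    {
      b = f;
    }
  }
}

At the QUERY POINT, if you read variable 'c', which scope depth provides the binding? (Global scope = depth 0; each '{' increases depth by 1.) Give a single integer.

Step 1: enter scope (depth=1)
Step 2: exit scope (depth=0)
Step 3: enter scope (depth=1)
Step 4: enter scope (depth=2)
Step 5: declare c=78 at depth 2
Step 6: declare f=(read c)=78 at depth 2
Step 7: declare f=(read c)=78 at depth 2
Visible at query point: c=78 f=78

Answer: 2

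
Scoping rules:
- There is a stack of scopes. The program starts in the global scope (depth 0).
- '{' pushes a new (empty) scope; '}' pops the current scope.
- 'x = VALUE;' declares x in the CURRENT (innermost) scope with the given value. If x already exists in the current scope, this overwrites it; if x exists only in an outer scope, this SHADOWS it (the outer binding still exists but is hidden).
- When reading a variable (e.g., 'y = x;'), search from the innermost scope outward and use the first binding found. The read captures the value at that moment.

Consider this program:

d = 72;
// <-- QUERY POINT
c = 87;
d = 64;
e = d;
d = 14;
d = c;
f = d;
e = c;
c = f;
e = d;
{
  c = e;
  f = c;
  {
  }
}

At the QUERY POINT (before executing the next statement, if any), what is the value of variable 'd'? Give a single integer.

Answer: 72

Derivation:
Step 1: declare d=72 at depth 0
Visible at query point: d=72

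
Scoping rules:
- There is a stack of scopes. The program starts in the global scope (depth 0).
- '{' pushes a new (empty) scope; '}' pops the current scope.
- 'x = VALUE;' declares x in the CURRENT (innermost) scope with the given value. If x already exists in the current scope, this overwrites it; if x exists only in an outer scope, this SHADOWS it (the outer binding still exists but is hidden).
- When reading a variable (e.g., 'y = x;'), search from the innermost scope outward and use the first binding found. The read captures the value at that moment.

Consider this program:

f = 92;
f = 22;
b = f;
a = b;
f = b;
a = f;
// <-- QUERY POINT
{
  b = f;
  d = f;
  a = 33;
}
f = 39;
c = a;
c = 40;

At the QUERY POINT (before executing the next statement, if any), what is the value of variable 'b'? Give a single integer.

Answer: 22

Derivation:
Step 1: declare f=92 at depth 0
Step 2: declare f=22 at depth 0
Step 3: declare b=(read f)=22 at depth 0
Step 4: declare a=(read b)=22 at depth 0
Step 5: declare f=(read b)=22 at depth 0
Step 6: declare a=(read f)=22 at depth 0
Visible at query point: a=22 b=22 f=22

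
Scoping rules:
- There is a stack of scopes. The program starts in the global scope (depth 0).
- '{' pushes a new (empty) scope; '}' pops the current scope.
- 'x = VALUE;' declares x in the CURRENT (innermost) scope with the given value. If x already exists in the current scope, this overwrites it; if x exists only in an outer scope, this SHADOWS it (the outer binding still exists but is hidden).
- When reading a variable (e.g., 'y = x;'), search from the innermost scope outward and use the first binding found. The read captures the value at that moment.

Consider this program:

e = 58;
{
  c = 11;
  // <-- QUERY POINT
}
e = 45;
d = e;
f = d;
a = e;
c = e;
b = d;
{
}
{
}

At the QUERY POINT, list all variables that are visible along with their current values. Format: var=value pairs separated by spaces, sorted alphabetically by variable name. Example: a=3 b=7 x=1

Step 1: declare e=58 at depth 0
Step 2: enter scope (depth=1)
Step 3: declare c=11 at depth 1
Visible at query point: c=11 e=58

Answer: c=11 e=58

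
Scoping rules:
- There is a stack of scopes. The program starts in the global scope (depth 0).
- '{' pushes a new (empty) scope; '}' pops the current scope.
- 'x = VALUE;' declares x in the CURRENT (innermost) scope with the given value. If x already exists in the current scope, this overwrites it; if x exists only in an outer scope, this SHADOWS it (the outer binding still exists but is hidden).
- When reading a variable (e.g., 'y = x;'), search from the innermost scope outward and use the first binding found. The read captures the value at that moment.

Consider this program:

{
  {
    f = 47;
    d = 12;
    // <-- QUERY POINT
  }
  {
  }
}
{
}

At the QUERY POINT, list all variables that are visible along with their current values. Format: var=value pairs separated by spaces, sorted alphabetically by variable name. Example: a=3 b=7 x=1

Step 1: enter scope (depth=1)
Step 2: enter scope (depth=2)
Step 3: declare f=47 at depth 2
Step 4: declare d=12 at depth 2
Visible at query point: d=12 f=47

Answer: d=12 f=47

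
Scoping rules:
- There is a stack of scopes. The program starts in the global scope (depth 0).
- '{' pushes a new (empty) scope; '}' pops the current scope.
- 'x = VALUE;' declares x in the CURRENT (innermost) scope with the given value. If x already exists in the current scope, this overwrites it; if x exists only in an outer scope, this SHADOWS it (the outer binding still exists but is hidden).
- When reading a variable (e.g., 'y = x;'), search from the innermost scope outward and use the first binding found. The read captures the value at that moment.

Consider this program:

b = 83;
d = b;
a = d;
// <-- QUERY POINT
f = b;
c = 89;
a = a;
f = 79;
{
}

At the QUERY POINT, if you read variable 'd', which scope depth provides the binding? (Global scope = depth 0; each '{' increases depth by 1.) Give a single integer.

Step 1: declare b=83 at depth 0
Step 2: declare d=(read b)=83 at depth 0
Step 3: declare a=(read d)=83 at depth 0
Visible at query point: a=83 b=83 d=83

Answer: 0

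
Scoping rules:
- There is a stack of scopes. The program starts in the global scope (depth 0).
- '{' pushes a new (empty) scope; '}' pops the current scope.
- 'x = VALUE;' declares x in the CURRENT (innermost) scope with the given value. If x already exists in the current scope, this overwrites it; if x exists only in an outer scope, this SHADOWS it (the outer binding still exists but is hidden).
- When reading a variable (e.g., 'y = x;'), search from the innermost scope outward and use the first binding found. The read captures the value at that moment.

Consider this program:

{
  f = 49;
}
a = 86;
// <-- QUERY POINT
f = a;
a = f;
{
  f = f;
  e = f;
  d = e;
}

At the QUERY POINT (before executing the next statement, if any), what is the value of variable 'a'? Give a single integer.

Answer: 86

Derivation:
Step 1: enter scope (depth=1)
Step 2: declare f=49 at depth 1
Step 3: exit scope (depth=0)
Step 4: declare a=86 at depth 0
Visible at query point: a=86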